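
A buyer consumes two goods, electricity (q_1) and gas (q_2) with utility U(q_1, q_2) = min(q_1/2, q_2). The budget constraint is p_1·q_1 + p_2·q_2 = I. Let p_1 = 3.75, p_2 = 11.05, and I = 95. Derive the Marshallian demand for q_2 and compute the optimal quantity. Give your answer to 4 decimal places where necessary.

q_2* = 5.1213

Leontief preferences: the optimum is at the kink where q_1/2 = q_2/1, i.e. q_2 = (1/2)·q_1.
Budget: p_1·q_1 + p_2·(1/2)·q_1 = I, so (2·p_1 + p_2)·q_1 = 2·I.
Demand: q_1*(p_1,p_2,I) = 2·I/(2·p_1 + p_2), q_2* = I/(2·p_1 + p_2).
Here 2·3.75 + 11.05 = 18.55, giving q_2* = 5.1213.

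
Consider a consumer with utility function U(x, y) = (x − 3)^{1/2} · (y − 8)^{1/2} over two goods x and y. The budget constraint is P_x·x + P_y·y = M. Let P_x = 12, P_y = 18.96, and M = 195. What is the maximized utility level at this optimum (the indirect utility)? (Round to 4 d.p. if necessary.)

After buying the subsistence bundle (3, 8), a share 0.5 of the remaining income goes to x: x* = 3 + 0.5·(M − 3P_x − 8P_y)/P_x.
Discretionary income = 195 − 3·12 − 8·18.96 = 7.32; x* = 3 + 0.5·7.32/12 = 3.305; y* = 8 + 0.5·7.32/18.96 = 8.193.
Utility at the optimum: U(3.305, 8.193) = 0.2426.

V = 0.2426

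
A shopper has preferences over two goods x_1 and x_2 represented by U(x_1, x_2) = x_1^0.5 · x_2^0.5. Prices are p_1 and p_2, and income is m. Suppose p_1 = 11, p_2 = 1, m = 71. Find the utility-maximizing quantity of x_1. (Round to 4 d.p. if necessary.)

Demand: x_1*(p_1,p_2,m) = 0.5·m/p_1 and x_2* = 0.5·m/p_2.
At p_1=11, p_2=1, m=71: x_1* = 0.5·71/11 = 3.2273.

x_1* = 3.2273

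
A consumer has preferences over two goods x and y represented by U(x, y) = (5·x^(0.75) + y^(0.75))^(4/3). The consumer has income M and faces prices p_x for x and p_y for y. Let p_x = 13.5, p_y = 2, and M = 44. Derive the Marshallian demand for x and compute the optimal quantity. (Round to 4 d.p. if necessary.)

From the CES first-order condition, 5·(y/x)^(0.25) = p_x/p_y.
Hence y/x = ((1/5)·p_x/p_y)^(1/(0.25)), i.e. raised to the 4 power.
Substitute y = (y/x)·x into the budget: x* = M/(p_x + p_y·(y/x)).
Numerically y/x = 3.321506, so x* = 44/(13.5 + 2·3.321506) = 2.1844.

x* = 2.1844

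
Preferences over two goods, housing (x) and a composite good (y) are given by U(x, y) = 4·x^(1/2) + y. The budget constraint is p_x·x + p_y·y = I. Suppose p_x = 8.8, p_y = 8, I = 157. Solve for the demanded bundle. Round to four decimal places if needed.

x* = 3.3058, y* = 15.9886

Plugging in: x* = (2·8/8.8)² = 3.3058, y* = 15.9886.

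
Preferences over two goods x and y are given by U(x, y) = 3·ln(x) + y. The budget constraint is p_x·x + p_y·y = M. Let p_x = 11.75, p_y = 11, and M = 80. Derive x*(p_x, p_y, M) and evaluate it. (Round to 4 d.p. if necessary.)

MU_x = 3/x, MU_y = 1. Tangency: 3/x = p_x/p_y.
So x*(p_x,p_y) = 3·p_y/p_x, independent of income; and y* = (M − 3·p_y)/p_y.
At the given prices: x* = 3·11/11.75 = 2.8085.

x* = 2.8085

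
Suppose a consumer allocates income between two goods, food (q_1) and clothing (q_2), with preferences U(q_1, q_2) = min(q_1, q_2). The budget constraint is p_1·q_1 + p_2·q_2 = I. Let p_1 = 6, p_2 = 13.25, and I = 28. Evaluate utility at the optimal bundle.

Demand: q_1*(p_1,p_2,I) = I/(p_1 + p_2), q_2* = I/(p_1 + p_2).
Here 6 + 13.25 = 19.25, giving q_1* = 1.4545 and q_2* = 1.4545.
Utility at the optimum: U(1.4545, 1.4545) = 1.4545.

V = 1.4545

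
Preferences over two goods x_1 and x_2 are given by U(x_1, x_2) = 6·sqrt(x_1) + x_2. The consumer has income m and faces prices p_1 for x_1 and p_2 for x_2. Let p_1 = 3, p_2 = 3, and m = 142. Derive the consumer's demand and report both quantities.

x_1* = 9, x_2* = 38.3333

Set MRS = p_1/p_2: 3·x_1^(−1/2) = p_1/p_2.
Solve: √x_1 = 3·p_2/p_1, so x_1*(p_1,p_2) = (3·p_2/p_1)², and x_2* = (m − p_1·x_1*)/p_2.
Plugging in: x_1* = (3·3/3)² = 9, x_2* = 38.3333.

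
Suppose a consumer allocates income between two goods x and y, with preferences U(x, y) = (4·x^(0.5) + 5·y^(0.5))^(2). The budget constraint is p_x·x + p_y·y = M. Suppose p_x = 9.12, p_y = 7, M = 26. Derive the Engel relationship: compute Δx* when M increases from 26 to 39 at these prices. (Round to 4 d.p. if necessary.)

Δx* = 0.4696

Substitute y = (y/x)·x into the budget: x* = M/(p_x + p_y·(y/x)).
Numerically y/x = 2.652245, so x* = 26/(9.12 + 7·2.652245) = 0.9391.
At M' = 39: x* = 1.4087. Change: 1.4087 − 0.9391 = 0.4696.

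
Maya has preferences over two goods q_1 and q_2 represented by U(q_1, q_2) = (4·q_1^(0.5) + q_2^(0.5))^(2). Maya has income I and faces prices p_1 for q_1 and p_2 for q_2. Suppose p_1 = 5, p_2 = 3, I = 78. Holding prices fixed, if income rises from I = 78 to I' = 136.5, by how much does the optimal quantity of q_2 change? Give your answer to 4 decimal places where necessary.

With the ratio pinned down, the budget gives q_1* = I/(p_1 + p_2·(q_2/q_1)) and q_2* = (q_2/q_1)·q_1*.
Numerically q_2/q_1 = 0.173611, so q_1* = 78/(5 + 3·0.173611) = 14.1283 and q_2* = 0.173611·14.1283 = 2.4528.
At I' = 136.5: q_2* = 4.2925. Change: 4.2925 − 2.4528 = 1.8396.

Δq_2* = 1.8396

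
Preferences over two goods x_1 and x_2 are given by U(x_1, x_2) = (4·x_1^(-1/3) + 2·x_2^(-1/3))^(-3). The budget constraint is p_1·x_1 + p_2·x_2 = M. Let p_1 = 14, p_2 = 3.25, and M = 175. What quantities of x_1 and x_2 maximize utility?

x_1* = 8.8481, x_2* = 15.7312

MRS = MU_x_1/MU_x_2 = 2·(x_2/x_1)^(4/3). Set equal to p_1/p_2.
Hence x_2/x_1 = ((1/2)·p_1/p_2)^(1/(4/3)), i.e. raised to the 0.75 power.
Substitute x_2 = (x_2/x_1)·x_1 into the budget: x_1* = M/(p_1 + p_2·(x_2/x_1)).
Numerically x_2/x_1 = 1.777915, so x_1* = 175/(14 + 3.25·1.777915) = 8.8481 and x_2* = 1.777915·8.8481 = 15.7312.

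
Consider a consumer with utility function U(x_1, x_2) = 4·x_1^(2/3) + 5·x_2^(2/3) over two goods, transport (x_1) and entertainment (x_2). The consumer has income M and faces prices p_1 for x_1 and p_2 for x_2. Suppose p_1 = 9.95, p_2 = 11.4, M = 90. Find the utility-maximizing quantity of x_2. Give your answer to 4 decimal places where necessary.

From the CES first-order condition, (4/5)·(x_2/x_1)^(1/3) = p_1/p_2.
Solve for the ratio: x_2/x_1 = [(5/4)·p_1/p_2]^(3).
Substitute x_2 = (x_2/x_1)·x_1 into the budget: x_1* = M/(p_1 + p_2·(x_2/x_1)).
Numerically x_2/x_1 = 1.298628, so x_1* = 90/(9.95 + 11.4·1.298628) = 3.6357 and x_2* = 1.298628·3.6357 = 4.7215.

x_2* = 4.7215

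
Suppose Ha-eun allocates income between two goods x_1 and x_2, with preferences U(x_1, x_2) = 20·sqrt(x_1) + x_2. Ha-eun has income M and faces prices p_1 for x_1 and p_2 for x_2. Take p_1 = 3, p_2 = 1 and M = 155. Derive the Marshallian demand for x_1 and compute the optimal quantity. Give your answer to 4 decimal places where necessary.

Utility is quasi-linear in x_2; the FOC for x_1 is 10/√x_1 = p_1/p_2.
Solve: √x_1 = 10·p_2/p_1, so x_1*(p_1,p_2) = (10·p_2/p_1)², and x_2* = (M − p_1·x_1*)/p_2.
Plugging in: x_1* = (10·1/3)² = 11.1111.

x_1* = 11.1111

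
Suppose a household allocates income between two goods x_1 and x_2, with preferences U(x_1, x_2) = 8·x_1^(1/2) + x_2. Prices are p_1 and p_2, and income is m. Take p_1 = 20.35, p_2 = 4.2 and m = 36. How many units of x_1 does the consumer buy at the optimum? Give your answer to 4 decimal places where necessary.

x_1* = 0.6815

MU_x_1 = 4/√x_1, MU_x_2 = 1. Tangency: 4/√x_1 = p_1/p_2.
Thus x_1* = (4·p_2/p_1)² — independent of m — with the rest of income spent on x_2.
Plugging in: x_1* = (4·4.2/20.35)² = 0.6815.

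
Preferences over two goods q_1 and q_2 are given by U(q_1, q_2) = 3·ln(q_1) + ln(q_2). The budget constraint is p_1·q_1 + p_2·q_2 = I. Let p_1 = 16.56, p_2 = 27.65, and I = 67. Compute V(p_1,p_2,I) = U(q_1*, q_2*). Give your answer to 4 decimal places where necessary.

V = 2.8288

Tangency: MRS = 3·q_2/q_1 = p_1/p_2.
Rearranging, p_2·q_2 = (1/3)·p_1·q_1. Substituting into the budget gives p_1·q_1·(1 + (1/3)) = I.
Demand: q_1*(p_1,p_2,I) = 0.75·I/p_1 and q_2* = 0.25·I/p_2.
At p_1=16.56, p_2=27.65, I=67: q_1* = 0.75·67/16.56 = 3.0344, q_2* = 0.6058.
Utility at the optimum: U(3.0344, 0.6058) = 2.8288.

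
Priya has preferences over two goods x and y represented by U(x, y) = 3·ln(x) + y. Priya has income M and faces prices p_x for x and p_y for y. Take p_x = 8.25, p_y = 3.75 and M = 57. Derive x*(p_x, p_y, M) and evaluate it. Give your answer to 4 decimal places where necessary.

x* = 1.3636

At the given prices: x* = 3·3.75/8.25 = 1.3636.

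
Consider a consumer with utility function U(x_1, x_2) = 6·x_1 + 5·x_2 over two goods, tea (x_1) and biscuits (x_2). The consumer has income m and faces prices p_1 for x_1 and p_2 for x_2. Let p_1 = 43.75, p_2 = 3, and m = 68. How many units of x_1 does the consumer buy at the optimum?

Perfect substitutes: compare marginal utility per dollar. 6/p_1 vs 5/p_2 → 0.1371 vs 1.6667.
x_2 gives more utility per dollar, so spend all income on x_2: x_2* = m/p_2, x_1* = 0.
Numerically: x_1* = 0, x_2* = 22.6667.

x_1* = 0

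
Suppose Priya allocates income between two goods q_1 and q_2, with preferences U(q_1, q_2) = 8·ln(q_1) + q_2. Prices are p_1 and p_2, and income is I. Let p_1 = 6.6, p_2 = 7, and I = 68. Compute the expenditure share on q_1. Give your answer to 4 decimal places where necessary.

So q_1*(p_1,p_2) = 8·p_2/p_1, independent of income; and q_2* = (I − 8·p_2)/p_2.
At the given prices: q_1* = 8·7/6.6 = 8.4848, and q_2* = 1.7143.
Expenditure on q_1: 6.6·8.4848 = 56; share = 0.8235.

share on q_1 = 0.8235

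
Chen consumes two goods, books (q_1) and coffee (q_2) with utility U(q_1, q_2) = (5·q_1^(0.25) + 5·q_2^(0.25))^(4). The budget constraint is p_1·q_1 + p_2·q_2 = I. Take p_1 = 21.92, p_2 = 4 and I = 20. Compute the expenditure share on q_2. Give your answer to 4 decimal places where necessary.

share on q_2 = 0.6381

From the CES first-order condition, (q_2/q_1)^(0.75) = p_1/p_2.
Solve for the ratio: q_2/q_1 = [p_1/p_2]^(4/3).
Substitute q_2 = (q_2/q_1)·q_1 into the budget: q_1* = I/(p_1 + p_2·(q_2/q_1)).
Numerically q_2/q_1 = 9.661415, so q_1* = 20/(21.92 + 4·9.661415) = 0.3302 and q_2* = 9.661415·0.3302 = 3.1904.
Expenditure on q_2: 4·3.1904 = 12.7616; share = 0.6381.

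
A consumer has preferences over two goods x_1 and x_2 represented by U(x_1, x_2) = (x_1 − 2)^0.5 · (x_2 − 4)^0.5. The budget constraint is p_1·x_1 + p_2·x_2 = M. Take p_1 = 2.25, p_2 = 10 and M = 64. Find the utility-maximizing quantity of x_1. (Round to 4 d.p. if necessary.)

x_1* = 6.3333

Let x_1' = x_1−2, x_2' = x_2−4. MRS = x_2'/x_1' = p_1/p_2.
Substituting into the budget: x_1* = 2 + 0.5·(M − 2·p_1 − 4·p_2)/p_1, and x_2* = 4 + 0.5·(…)/p_2.
Discretionary income = 64 − 2·2.25 − 4·10 = 19.5; x_1* = 2 + 0.5·19.5/2.25 = 6.3333.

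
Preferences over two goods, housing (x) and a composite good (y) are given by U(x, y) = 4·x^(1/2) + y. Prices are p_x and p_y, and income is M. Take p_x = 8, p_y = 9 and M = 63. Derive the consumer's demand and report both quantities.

x* = 5.0625, y* = 2.5

Thus x* = (2·p_y/p_x)² — independent of M — with the rest of income spent on y.
Plugging in: x* = (2·9/8)² = 5.0625, y* = 2.5.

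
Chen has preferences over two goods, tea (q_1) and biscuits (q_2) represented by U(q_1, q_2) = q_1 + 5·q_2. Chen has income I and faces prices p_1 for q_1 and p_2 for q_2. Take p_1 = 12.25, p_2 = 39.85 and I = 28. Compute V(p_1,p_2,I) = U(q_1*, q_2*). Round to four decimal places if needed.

V = 3.5132

Perfect substitutes: compare marginal utility per dollar. 1/p_1 vs 5/p_2 → 0.0816 vs 0.1255.
q_2 gives more utility per dollar, so spend all income on q_2: q_2* = I/p_2, q_1* = 0.
Numerically: q_1* = 0, q_2* = 0.7026.
Utility at the optimum: U(0, 0.7026) = 3.5132.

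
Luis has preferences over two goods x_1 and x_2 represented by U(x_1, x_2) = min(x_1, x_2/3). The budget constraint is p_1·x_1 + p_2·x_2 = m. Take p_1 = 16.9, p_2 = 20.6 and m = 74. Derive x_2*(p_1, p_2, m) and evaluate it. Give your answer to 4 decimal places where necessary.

With perfect complements, no substitution: consume in ratio x_1:x_2 = 1:3.
Budget: p_1·x_1 + p_2·3·x_1 = m, so (p_1 + 3·p_2)·x_1 = m.
Demand: x_1*(p_1,p_2,m) = m/(p_1 + 3·p_2), x_2* = 3·m/(p_1 + 3·p_2).
Here 16.9 + 3·20.6 = 78.7, giving x_2* = 2.8208.

x_2* = 2.8208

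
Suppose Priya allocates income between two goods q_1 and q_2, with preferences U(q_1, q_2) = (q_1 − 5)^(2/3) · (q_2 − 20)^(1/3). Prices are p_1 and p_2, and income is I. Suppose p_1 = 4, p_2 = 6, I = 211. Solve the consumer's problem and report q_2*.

MRS = 2·(q_2−20)/(q_1−5). Tangency with p_1/p_2 gives q_2−20 = (1/2)·(p_1/p_2)·(q_1−5).
Substituting into the budget: q_1* = 5 + 2/3·(I − 5·p_1 − 20·p_2)/p_1, and q_2* = 20 + 1/3·(…)/p_2.
Discretionary income = 211 − 5·4 − 20·6 = 71; q_2* = 20 + 1/3·71/6 = 23.9444.

q_2* = 23.9444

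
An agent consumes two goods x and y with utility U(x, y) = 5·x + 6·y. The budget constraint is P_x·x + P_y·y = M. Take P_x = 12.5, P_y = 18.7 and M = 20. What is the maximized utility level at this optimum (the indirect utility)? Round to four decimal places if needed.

x gives more utility per dollar, so spend all income on x: x* = M/P_x, y* = 0.
Numerically: x* = 1.6, y* = 0.
Utility at the optimum: U(1.6, 0) = 8.

V = 8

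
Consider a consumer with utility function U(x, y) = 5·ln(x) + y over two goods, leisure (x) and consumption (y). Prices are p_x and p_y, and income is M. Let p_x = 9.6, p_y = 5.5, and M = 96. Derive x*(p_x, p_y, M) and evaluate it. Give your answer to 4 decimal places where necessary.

x* = 2.8646

Set MRS = p_x/p_y: (5/x)/1 = p_x/p_y.
So x*(p_x,p_y) = 5·p_y/p_x, independent of income; and y* = (M − 5·p_y)/p_y.
At the given prices: x* = 5·5.5/9.6 = 2.8646.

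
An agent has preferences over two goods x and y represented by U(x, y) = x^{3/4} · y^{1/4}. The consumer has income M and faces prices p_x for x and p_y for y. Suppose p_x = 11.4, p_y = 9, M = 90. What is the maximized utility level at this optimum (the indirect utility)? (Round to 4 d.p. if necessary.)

MU_x/MU_y = (0.75·y)/(0.25·x); tangency sets this equal to p_x/p_y.
Rearranging, p_y·y = (1/3)·p_x·x. Substituting into the budget gives p_x·x·(1 + (1/3)) = M.
Demand: x*(p_x,p_y,M) = 0.75·M/p_x and y* = 0.25·M/p_y.
At p_x=11.4, p_y=9, M=90: x* = 0.75·90/11.4 = 5.9211, y* = 2.5.
Utility at the optimum: U(5.9211, 2.5) = 4.7729.

V = 4.7729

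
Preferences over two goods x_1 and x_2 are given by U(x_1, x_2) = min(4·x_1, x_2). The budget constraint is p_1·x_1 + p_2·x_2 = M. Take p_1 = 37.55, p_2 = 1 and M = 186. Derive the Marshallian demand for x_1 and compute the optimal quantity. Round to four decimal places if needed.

Demand: x_1*(p_1,p_2,M) = M/(p_1 + 4·p_2), x_2* = 4·M/(p_1 + 4·p_2).
Here 37.55 + 4·1 = 41.55, giving x_1* = 4.4765.

x_1* = 4.4765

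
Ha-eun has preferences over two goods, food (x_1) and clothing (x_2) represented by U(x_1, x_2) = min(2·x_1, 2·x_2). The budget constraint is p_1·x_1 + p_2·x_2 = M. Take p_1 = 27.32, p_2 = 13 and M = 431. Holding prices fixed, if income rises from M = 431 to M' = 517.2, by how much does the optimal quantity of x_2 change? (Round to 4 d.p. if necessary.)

Leontief preferences: the optimum is at the kink where x_1/2 = x_2/2, i.e. x_2 = x_1.
Budget: p_1·x_1 + p_2·x_1 = M, so (2·p_1 + 2·p_2)·x_1 = 2·M.
Demand: x_1*(p_1,p_2,M) = 2·M/(2·p_1 + 2·p_2), x_2* = 2·M/(2·p_1 + 2·p_2).
Here 2·27.32 + 2·13 = 80.64, giving x_2* = 10.6895.
At M' = 517.2: x_2* = 12.8274. Change: 12.8274 − 10.6895 = 2.1379.

Δx_2* = 2.1379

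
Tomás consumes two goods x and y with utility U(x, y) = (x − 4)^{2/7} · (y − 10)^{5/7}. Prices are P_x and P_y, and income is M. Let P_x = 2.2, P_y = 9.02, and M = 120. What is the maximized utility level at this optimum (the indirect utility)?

V = 1.9154

Let x' = x−4, y' = y−10. MRS = (2/5)·y'/x' = P_x/P_y.
After buying the subsistence bundle (4, 10), a share 2/7 of the remaining income goes to x: x* = 4 + 2/7·(M − 4P_x − 10P_y)/P_x.
Discretionary income = 120 − 4·2.2 − 10·9.02 = 21; x* = 4 + 2/7·21/2.2 = 6.7273; y* = 10 + 5/7·21/9.02 = 11.663.
Utility at the optimum: U(6.7273, 11.663) = 1.9154.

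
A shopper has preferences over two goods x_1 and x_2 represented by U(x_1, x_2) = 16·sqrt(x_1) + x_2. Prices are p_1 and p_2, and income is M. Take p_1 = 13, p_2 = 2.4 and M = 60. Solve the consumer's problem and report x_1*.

x_1* = 2.1813

Plugging in: x_1* = (8·2.4/13)² = 2.1813.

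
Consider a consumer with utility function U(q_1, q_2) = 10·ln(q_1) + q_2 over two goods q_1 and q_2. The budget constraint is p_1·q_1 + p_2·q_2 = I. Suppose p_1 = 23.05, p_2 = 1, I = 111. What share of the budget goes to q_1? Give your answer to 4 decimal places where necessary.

MU_q_1 = 10/q_1, MU_q_2 = 1. Tangency: 10/q_1 = p_1/p_2.
So q_1*(p_1,p_2) = 10·p_2/p_1, independent of income; and q_2* = (I − 10·p_2)/p_2.
At the given prices: q_1* = 10·1/23.05 = 0.4338, and q_2* = 101.
Expenditure on q_1: 23.05·0.4338 = 10; share = 0.0901.

share on q_1 = 0.0901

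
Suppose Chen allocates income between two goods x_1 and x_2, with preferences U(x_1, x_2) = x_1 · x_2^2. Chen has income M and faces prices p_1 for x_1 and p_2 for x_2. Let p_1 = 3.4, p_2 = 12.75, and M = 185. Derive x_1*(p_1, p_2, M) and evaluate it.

x_1* = 18.1373

MU_x_1/MU_x_2 = (x_2)/(2·x_1); tangency sets this equal to p_1/p_2.
Rearranging, p_2·x_2 = 2·p_1·x_1. Substituting into the budget gives p_1·x_1·(1 + 2) = M.
Demand: x_1*(p_1,p_2,M) = 1/3·M/p_1 and x_2* = 2/3·M/p_2.
At p_1=3.4, p_2=12.75, M=185: x_1* = 1/3·185/3.4 = 18.1373.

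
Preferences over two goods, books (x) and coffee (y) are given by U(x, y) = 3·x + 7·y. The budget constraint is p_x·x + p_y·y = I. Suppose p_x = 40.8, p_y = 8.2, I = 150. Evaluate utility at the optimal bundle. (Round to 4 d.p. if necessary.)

V = 128.0488

Linear utility — the consumer picks whichever good has higher MU/price: 3/40.8 = 0.0735 vs 7/8.2 = 0.8537.
y gives more utility per dollar, so spend all income on y: y* = I/p_y, x* = 0.
Numerically: x* = 0, y* = 18.2927.
Utility at the optimum: U(0, 18.2927) = 128.0488.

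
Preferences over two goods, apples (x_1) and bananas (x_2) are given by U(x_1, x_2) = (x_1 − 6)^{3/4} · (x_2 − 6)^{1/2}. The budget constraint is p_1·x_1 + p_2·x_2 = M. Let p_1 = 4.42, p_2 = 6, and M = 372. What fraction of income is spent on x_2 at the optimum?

share on x_2 = 0.4295

MRS = (3/2)·(x_2−6)/(x_1−6). Tangency with p_1/p_2 gives x_2−6 = (2/3)·(p_1/p_2)·(x_1−6).
Substituting into the budget: x_1* = 6 + 0.6·(M − 6·p_1 − 6·p_2)/p_1, and x_2* = 6 + 0.4·(…)/p_2.
Discretionary income = 372 − 6·4.42 − 6·6 = 309.48; x_1* = 6 + 0.6·309.48/4.42 = 48.0109; x_2* = 6 + 0.4·309.48/6 = 26.632.
Expenditure on x_2: 6·26.632 = 159.792; share = 0.4295.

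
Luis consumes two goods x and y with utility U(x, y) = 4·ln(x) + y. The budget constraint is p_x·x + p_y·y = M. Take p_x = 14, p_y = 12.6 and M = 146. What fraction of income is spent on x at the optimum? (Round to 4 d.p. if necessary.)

share on x = 0.3452

So x*(p_x,p_y) = 4·p_y/p_x, independent of income; and y* = (M − 4·p_y)/p_y.
At the given prices: x* = 4·12.6/14 = 3.6, and y* = 7.5873.
Expenditure on x: 14·3.6 = 50.4; share = 0.3452.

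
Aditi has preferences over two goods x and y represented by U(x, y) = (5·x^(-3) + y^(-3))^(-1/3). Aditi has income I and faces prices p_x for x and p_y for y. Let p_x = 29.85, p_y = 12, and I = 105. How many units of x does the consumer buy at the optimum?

MU_x ∝ 5·x^(-4), MU_y ∝ y^(-4), so MRS = 5·(y/x)^(4) = p_x/p_y.
Hence y/x = ((1/5)·p_x/p_y)^(1/(4)), i.e. raised to the 0.25 power.
Substitute y = (y/x)·x into the budget: x* = I/(p_x + p_y·(y/x)).
Numerically y/x = 0.839843, so x* = 105/(29.85 + 12·0.839843) = 2.6297.

x* = 2.6297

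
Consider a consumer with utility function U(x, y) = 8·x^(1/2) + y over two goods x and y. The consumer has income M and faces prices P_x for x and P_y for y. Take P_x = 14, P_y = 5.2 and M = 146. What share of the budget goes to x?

Solve: √x = 4·P_y/P_x, so x*(P_x,P_y) = (4·P_y/P_x)², and y* = (M − P_x·x*)/P_y.
Plugging in: x* = (4·5.2/14)² = 2.2073, y* = 22.1341.
Expenditure on x: 14·2.2073 = 30.9029; share = 0.2117.

share on x = 0.2117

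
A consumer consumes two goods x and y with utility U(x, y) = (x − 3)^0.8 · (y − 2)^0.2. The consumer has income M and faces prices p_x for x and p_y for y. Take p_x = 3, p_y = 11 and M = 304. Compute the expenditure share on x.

share on x = 0.748

MRS = 4·(y−2)/(x−3). Tangency with p_x/p_y gives y−2 = (1/4)·(p_x/p_y)·(x−3).
Substituting into the budget: x* = 3 + 0.8·(M − 3·p_x − 2·p_y)/p_x, and y* = 2 + 0.2·(…)/p_y.
Discretionary income = 304 − 3·3 − 2·11 = 273; x* = 3 + 0.8·273/3 = 75.8; y* = 2 + 0.2·273/11 = 6.9636.
Expenditure on x: 3·75.8 = 227.4; share = 0.748.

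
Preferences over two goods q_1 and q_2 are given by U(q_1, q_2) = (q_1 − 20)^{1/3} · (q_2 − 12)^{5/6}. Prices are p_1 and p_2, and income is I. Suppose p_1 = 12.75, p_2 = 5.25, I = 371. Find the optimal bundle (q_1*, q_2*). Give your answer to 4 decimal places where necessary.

MRS = (2/5)·(q_2−12)/(q_1−20). Tangency with p_1/p_2 gives q_2−12 = (5/2)·(p_1/p_2)·(q_1−20).
After buying the subsistence bundle (20, 12), a share 2/7 of the remaining income goes to q_1: q_1* = 20 + 2/7·(I − 20p_1 − 12p_2)/p_1.
Discretionary income = 371 − 20·12.75 − 12·5.25 = 53; q_1* = 20 + 2/7·53/12.75 = 21.1877; q_2* = 12 + 5/7·53/5.25 = 19.2109.

q_1* = 21.1877, q_2* = 19.2109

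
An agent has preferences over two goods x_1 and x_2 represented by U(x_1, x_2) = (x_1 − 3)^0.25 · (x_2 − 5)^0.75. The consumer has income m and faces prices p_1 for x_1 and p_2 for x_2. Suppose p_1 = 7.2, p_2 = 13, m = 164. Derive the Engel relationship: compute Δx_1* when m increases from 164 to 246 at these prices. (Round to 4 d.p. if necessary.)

This is Cobb-Douglas in (x_1−3, x_2−5): tangency gives 0.25·p_2·(x_2−5) = 0.75·p_1·(x_1−3).
After buying the subsistence bundle (3, 5), a share 0.25 of the remaining income goes to x_1: x_1* = 3 + 0.25·(m − 3p_1 − 5p_2)/p_1.
Discretionary income = 164 − 3·7.2 − 5·13 = 77.4; x_1* = 3 + 0.25·77.4/7.2 = 5.6875.
At m' = 246: x_1* = 8.5347. Change: 8.5347 − 5.6875 = 2.8472.

Δx_1* = 2.8472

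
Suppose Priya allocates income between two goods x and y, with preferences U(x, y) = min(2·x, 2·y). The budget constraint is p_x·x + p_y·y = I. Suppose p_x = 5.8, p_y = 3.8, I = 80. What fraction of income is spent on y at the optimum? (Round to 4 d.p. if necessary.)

share on y = 0.3958

Leontief preferences: the optimum is at the kink where x/2 = y/2, i.e. y = x.
Budget: p_x·x + p_y·x = I, so (2·p_x + 2·p_y)·x = 2·I.
Demand: x*(p_x,p_y,I) = 2·I/(2·p_x + 2·p_y), y* = 2·I/(2·p_x + 2·p_y).
Here 2·5.8 + 2·3.8 = 19.2, giving x* = 8.3333 and y* = 8.3333.
Expenditure on y: 3.8·8.3333 = 31.6667; share = 0.3958.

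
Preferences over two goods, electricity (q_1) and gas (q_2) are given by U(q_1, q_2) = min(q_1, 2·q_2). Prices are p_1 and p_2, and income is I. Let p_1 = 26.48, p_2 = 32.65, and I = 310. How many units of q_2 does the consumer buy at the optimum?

q_2* = 3.6211

With perfect complements, no substitution: consume in ratio q_1:q_2 = 2:1.
Budget: p_1·q_1 + p_2·(1/2)·q_1 = I, so (2·p_1 + p_2)·q_1 = 2·I.
Demand: q_1*(p_1,p_2,I) = 2·I/(2·p_1 + p_2), q_2* = I/(2·p_1 + p_2).
Here 2·26.48 + 32.65 = 85.61, giving q_2* = 3.6211.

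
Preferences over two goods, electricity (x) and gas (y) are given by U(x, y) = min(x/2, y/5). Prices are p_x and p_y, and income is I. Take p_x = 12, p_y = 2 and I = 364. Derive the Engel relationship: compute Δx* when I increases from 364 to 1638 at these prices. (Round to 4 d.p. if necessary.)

Δx* = 74.9412

Demand: x*(p_x,p_y,I) = 2·I/(2·p_x + 5·p_y), y* = 5·I/(2·p_x + 5·p_y).
Here 2·12 + 5·2 = 34, giving x* = 21.4118.
At I' = 1638: x* = 96.3529. Change: 96.3529 − 21.4118 = 74.9412.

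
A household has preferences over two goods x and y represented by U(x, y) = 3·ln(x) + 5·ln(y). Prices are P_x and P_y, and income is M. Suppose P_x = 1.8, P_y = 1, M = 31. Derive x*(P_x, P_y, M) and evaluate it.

x* = 6.4583

Demand: x*(P_x,P_y,M) = 0.375·M/P_x and y* = 0.625·M/P_y.
At P_x=1.8, P_y=1, M=31: x* = 0.375·31/1.8 = 6.4583.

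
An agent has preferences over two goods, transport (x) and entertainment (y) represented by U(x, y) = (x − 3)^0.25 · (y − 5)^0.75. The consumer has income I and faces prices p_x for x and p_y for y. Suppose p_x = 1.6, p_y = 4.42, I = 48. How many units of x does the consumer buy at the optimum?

Let x' = x−3, y' = y−5. MRS = (1/3)·y'/x' = p_x/p_y.
Substituting into the budget: x* = 3 + 0.25·(I − 3·p_x − 5·p_y)/p_x, and y* = 5 + 0.75·(…)/p_y.
Discretionary income = 48 − 3·1.6 − 5·4.42 = 21.1; x* = 3 + 0.25·21.1/1.6 = 6.2969.

x* = 6.2969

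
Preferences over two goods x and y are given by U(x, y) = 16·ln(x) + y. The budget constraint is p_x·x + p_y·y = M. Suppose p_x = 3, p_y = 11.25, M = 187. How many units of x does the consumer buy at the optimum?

Set MRS = p_x/p_y: (16/x)/1 = p_x/p_y.
So x*(p_x,p_y) = 16·p_y/p_x, independent of income; and y* = (M − 16·p_y)/p_y.
At the given prices: x* = 16·11.25/3 = 60.

x* = 60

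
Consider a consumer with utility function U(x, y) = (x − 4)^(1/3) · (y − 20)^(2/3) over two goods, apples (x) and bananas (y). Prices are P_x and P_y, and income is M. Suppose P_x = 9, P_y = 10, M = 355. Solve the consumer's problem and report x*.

MRS = (1/2)·(y−20)/(x−4). Tangency with P_x/P_y gives y−20 = 2·(P_x/P_y)·(x−4).
After buying the subsistence bundle (4, 20), a share 1/3 of the remaining income goes to x: x* = 4 + 1/3·(M − 4P_x − 20P_y)/P_x.
Discretionary income = 355 − 4·9 − 20·10 = 119; x* = 4 + 1/3·119/9 = 8.4074.

x* = 8.4074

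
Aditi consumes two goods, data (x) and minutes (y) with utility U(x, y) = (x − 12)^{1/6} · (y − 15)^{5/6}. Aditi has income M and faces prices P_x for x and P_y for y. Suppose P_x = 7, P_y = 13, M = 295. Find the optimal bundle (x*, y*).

This is Cobb-Douglas in (x−12, y−15): tangency gives 1/6·P_y·(y−15) = 5/6·P_x·(x−12).
Substituting into the budget: x* = 12 + 1/6·(M − 12·P_x − 15·P_y)/P_x, and y* = 15 + 5/6·(…)/P_y.
Discretionary income = 295 − 12·7 − 15·13 = 16; x* = 12 + 1/6·16/7 = 12.381; y* = 15 + 5/6·16/13 = 16.0256.

x* = 12.381, y* = 16.0256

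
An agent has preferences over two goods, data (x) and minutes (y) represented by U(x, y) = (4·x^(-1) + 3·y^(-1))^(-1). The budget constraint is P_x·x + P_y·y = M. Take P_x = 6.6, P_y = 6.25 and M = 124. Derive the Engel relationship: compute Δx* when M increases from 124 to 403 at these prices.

Δx* = 22.94

From the CES first-order condition, (4/3)·(y/x)^(2) = P_x/P_y.
Hence y/x = ((3/4)·P_x/P_y)^(1/(2)), i.e. raised to the 0.5 power.
Substitute y = (y/x)·x into the budget: x* = M/(P_x + P_y·(y/x)).
Numerically y/x = 0.889944, so x* = 124/(6.6 + 6.25·0.889944) = 10.1956.
At M' = 403: x* = 33.1356. Change: 33.1356 − 10.1956 = 22.94.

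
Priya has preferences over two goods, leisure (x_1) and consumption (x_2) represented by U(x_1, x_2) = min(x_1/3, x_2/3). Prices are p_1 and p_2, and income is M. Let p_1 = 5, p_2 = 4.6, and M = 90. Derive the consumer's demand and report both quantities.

Demand: x_1*(p_1,p_2,M) = 3·M/(3·p_1 + 3·p_2), x_2* = 3·M/(3·p_1 + 3·p_2).
Here 3·5 + 3·4.6 = 28.8, giving x_1* = 9.375 and x_2* = 9.375.

x_1* = 9.375, x_2* = 9.375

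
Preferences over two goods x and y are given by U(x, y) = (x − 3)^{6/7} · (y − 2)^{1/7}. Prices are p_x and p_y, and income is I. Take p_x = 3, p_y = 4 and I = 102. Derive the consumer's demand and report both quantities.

Let x' = x−3, y' = y−2. MRS = 6·y'/x' = p_x/p_y.
After buying the subsistence bundle (3, 2), a share 6/7 of the remaining income goes to x: x* = 3 + 6/7·(I − 3p_x − 2p_y)/p_x.
Discretionary income = 102 − 3·3 − 2·4 = 85; x* = 3 + 6/7·85/3 = 27.2857; y* = 2 + 1/7·85/4 = 5.0357.

x* = 27.2857, y* = 5.0357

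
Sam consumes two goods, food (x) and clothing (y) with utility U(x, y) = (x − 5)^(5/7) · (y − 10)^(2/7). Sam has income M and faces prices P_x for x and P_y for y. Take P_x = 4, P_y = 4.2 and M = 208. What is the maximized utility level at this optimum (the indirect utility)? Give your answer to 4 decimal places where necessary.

MRS = (5/2)·(y−10)/(x−5). Tangency with P_x/P_y gives y−10 = (2/5)·(P_x/P_y)·(x−5).
Substituting into the budget: x* = 5 + 5/7·(M − 5·P_x − 10·P_y)/P_x, and y* = 10 + 2/7·(…)/P_y.
Discretionary income = 208 − 5·4 − 10·4.2 = 146; x* = 5 + 5/7·146/4 = 31.0714; y* = 10 + 2/7·146/4.2 = 19.932.
Utility at the optimum: U(31.0714, 19.932) = 19.7885.

V = 19.7885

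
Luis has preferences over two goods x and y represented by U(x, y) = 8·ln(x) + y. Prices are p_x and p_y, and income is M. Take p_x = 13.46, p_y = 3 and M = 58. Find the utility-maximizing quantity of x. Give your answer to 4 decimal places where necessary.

So x*(p_x,p_y) = 8·p_y/p_x, independent of income; and y* = (M − 8·p_y)/p_y.
At the given prices: x* = 8·3/13.46 = 1.7831.

x* = 1.7831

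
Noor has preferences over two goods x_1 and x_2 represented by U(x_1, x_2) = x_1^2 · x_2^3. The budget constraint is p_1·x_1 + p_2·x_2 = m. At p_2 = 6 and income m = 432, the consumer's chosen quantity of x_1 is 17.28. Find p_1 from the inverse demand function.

The MRS is (2/3)·x_2/x_1. Set MRS = p_1/p_2.
Rearranging, p_2·x_2 = (3/2)·p_1·x_1. Substituting into the budget gives p_1·x_1·(1 + (3/2)) = m.
Demand: x_1*(p_1,p_2,m) = 0.4·m/p_1 and x_2* = 0.6·m/p_2.
Set x_1* = 17.28 in the demand function and solve for p_1: p_1 = 10.

p_1 = 10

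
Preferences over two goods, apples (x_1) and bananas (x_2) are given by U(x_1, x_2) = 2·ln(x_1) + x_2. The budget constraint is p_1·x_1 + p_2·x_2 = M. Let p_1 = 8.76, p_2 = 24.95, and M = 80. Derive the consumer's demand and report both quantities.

x_1* = 5.6963, x_2* = 1.2064

Set MRS = p_1/p_2: (2/x_1)/1 = p_1/p_2.
So x_1*(p_1,p_2) = 2·p_2/p_1, independent of income; and x_2* = (M − 2·p_2)/p_2.
At the given prices: x_1* = 2·24.95/8.76 = 5.6963, and x_2* = 1.2064.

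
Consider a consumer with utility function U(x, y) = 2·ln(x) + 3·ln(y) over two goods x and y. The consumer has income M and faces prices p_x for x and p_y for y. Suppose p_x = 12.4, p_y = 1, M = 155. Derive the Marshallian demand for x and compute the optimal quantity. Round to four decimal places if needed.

MU_x/MU_y = (2·y)/(3·x); tangency sets this equal to p_x/p_y.
So 2·p_y·y = 3·p_x·x; combined with the budget, a share 0.4 of income goes to x.
Demand: x*(p_x,p_y,M) = 0.4·M/p_x and y* = 0.6·M/p_y.
At p_x=12.4, p_y=1, M=155: x* = 0.4·155/12.4 = 5.

x* = 5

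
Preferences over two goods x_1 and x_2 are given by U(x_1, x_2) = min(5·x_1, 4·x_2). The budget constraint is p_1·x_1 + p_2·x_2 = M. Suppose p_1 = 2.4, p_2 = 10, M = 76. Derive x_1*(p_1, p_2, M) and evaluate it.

With perfect complements, no substitution: consume in ratio x_1:x_2 = 4:5.
Budget: p_1·x_1 + p_2·(5/4)·x_1 = M, so (4·p_1 + 5·p_2)·x_1 = 4·M.
Demand: x_1*(p_1,p_2,M) = 4·M/(4·p_1 + 5·p_2), x_2* = 5·M/(4·p_1 + 5·p_2).
Here 4·2.4 + 5·10 = 59.6, giving x_1* = 5.1007.

x_1* = 5.1007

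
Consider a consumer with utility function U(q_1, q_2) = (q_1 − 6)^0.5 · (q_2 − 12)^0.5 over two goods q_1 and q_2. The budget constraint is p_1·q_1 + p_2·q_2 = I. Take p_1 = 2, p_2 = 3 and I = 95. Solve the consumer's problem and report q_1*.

q_1* = 17.75

Let q_1' = q_1−6, q_2' = q_2−12. MRS = q_2'/q_1' = p_1/p_2.
After buying the subsistence bundle (6, 12), a share 0.5 of the remaining income goes to q_1: q_1* = 6 + 0.5·(I − 6p_1 − 12p_2)/p_1.
Discretionary income = 95 − 6·2 − 12·3 = 47; q_1* = 6 + 0.5·47/2 = 17.75.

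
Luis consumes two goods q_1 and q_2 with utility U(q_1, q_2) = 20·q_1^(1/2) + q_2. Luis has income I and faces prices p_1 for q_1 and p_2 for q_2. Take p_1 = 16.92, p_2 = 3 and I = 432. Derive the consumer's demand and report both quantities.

q_1* = 3.1437, q_2* = 126.2695

Set MRS = p_1/p_2: 10·q_1^(−1/2) = p_1/p_2.
Solve: √q_1 = 10·p_2/p_1, so q_1*(p_1,p_2) = (10·p_2/p_1)², and q_2* = (I − p_1·q_1*)/p_2.
Plugging in: q_1* = (10·3/16.92)² = 3.1437, q_2* = 126.2695.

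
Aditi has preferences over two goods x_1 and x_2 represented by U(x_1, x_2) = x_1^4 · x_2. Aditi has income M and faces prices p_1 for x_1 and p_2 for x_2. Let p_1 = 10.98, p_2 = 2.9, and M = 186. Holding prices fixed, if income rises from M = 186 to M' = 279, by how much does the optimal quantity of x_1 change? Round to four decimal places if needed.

Tangency: MRS = 4·x_2/x_1 = p_1/p_2.
Rearranging, p_2·x_2 = (1/4)·p_1·x_1. Substituting into the budget gives p_1·x_1·(1 + (1/4)) = M.
Demand: x_1*(p_1,p_2,M) = 0.8·M/p_1 and x_2* = 0.2·M/p_2.
At p_1=10.98, p_2=2.9, M=186: x_1* = 0.8·186/10.98 = 13.5519.
At M' = 279: x_1* = 20.3279. Change: 20.3279 − 13.5519 = 6.776.

Δx_1* = 6.776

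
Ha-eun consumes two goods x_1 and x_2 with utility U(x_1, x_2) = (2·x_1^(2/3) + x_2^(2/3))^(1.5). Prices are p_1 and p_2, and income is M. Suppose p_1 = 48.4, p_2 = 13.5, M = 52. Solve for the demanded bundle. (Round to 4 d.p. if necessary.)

x_1* = 0.4122, x_2* = 2.3742

Substitute x_2 = (x_2/x_1)·x_1 into the budget: x_1* = M/(p_1 + p_2·(x_2/x_1)).
Numerically x_2/x_1 = 5.760296, so x_1* = 52/(48.4 + 13.5·5.760296) = 0.4122 and x_2* = 5.760296·0.4122 = 2.3742.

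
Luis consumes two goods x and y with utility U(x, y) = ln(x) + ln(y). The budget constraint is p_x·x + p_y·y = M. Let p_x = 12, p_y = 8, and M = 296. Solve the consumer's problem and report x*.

Tangency: MRS = y/x = p_x/p_y.
So p_y·y = p_x·x; combined with the budget, a share 0.5 of income goes to x.
Demand: x*(p_x,p_y,M) = 0.5·M/p_x and y* = 0.5·M/p_y.
At p_x=12, p_y=8, M=296: x* = 0.5·296/12 = 12.3333.

x* = 12.3333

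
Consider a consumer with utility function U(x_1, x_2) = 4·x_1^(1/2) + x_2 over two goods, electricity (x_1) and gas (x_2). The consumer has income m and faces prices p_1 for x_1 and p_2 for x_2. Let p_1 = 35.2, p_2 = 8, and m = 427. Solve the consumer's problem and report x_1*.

x_1* = 0.2066

Set MRS = p_1/p_2: 2·x_1^(−1/2) = p_1/p_2.
Thus x_1* = (2·p_2/p_1)² — independent of m — with the rest of income spent on x_2.
Plugging in: x_1* = (2·8/35.2)² = 0.2066.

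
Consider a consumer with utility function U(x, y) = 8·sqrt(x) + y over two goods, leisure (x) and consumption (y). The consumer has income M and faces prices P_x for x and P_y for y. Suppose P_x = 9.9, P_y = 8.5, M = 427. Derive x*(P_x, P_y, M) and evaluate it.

x* = 11.7947

Set MRS = P_x/P_y: 4·x^(−1/2) = P_x/P_y.
Solve: √x = 4·P_y/P_x, so x*(P_x,P_y) = (4·P_y/P_x)², and y* = (M − P_x·x*)/P_y.
Plugging in: x* = (4·8.5/9.9)² = 11.7947.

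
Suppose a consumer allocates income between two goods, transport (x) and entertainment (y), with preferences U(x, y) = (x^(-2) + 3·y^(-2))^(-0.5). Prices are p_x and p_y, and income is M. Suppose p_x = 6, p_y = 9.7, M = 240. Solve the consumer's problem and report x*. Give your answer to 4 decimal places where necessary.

x* = 13.3929

MRS = MU_x/MU_y = (1/3)·(y/x)^(3). Set equal to p_x/p_y.
Solve for the ratio: y/x = [3·p_x/p_y]^(1/3).
With the ratio pinned down, the budget gives x* = M/(p_x + p_y·(y/x)) and y* = (y/x)·x*.
Numerically y/x = 1.228854, so x* = 240/(6 + 9.7·1.228854) = 13.3929.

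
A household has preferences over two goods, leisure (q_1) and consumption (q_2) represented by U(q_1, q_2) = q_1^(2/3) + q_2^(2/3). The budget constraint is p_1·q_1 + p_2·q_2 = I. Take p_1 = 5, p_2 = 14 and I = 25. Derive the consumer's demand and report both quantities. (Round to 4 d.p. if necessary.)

q_1* = 4.4344, q_2* = 0.202

Substitute q_2 = (q_2/q_1)·q_1 into the budget: q_1* = I/(p_1 + p_2·(q_2/q_1)).
Numerically q_2/q_1 = 0.045554, so q_1* = 25/(5 + 14·0.045554) = 4.4344 and q_2* = 0.045554·4.4344 = 0.202.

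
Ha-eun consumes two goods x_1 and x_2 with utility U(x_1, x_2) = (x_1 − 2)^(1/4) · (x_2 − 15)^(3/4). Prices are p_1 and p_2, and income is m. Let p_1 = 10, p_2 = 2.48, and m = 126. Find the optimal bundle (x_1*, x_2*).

Let x_1' = x_1−2, x_2' = x_2−15. MRS = (1/3)·x_2'/x_1' = p_1/p_2.
After buying the subsistence bundle (2, 15), a share 0.25 of the remaining income goes to x_1: x_1* = 2 + 0.25·(m − 2p_1 − 15p_2)/p_1.
Discretionary income = 126 − 2·10 − 15·2.48 = 68.8; x_1* = 2 + 0.25·68.8/10 = 3.72; x_2* = 15 + 0.75·68.8/2.48 = 35.8065.

x_1* = 3.72, x_2* = 35.8065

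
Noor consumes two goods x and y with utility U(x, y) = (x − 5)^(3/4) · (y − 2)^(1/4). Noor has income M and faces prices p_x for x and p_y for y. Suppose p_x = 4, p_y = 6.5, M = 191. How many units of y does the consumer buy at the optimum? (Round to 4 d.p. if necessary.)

y* = 8.0769

Substituting into the budget: x* = 5 + 0.75·(M − 5·p_x − 2·p_y)/p_x, and y* = 2 + 0.25·(…)/p_y.
Discretionary income = 191 − 5·4 − 2·6.5 = 158; y* = 2 + 0.25·158/6.5 = 8.0769.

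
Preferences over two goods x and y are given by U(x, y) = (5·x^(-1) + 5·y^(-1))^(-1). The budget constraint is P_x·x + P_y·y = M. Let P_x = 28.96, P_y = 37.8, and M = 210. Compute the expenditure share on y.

Substitute y = (y/x)·x into the budget: x* = M/(P_x + P_y·(y/x)).
Numerically y/x = 0.875293, so x* = 210/(28.96 + 37.8·0.875293) = 3.3846 and y* = 0.875293·3.3846 = 2.9625.
Expenditure on y: 37.8·2.9625 = 111.9825; share = 0.5333.

share on y = 0.5333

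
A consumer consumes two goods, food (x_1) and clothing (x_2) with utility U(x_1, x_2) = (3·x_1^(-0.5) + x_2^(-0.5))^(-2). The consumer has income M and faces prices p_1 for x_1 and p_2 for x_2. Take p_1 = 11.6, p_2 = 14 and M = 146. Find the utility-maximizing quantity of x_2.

MRS = MU_x_1/MU_x_2 = 3·(x_2/x_1)^(1.5). Set equal to p_1/p_2.
Hence x_2/x_1 = ((1/3)·p_1/p_2)^(1/(1.5)), i.e. raised to the 2/3 power.
With the ratio pinned down, the budget gives x_1* = M/(p_1 + p_2·(x_2/x_1)) and x_2* = (x_2/x_1)·x_1*.
Numerically x_2/x_1 = 0.424104, so x_1* = 146/(11.6 + 14·0.424104) = 8.325 and x_2* = 0.424104·8.325 = 3.5307.

x_2* = 3.5307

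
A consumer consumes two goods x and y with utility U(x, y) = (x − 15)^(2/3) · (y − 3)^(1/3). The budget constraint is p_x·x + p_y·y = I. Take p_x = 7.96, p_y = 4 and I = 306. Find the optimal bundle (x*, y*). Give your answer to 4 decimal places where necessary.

x* = 29.6231, y* = 17.55

After buying the subsistence bundle (15, 3), a share 2/3 of the remaining income goes to x: x* = 15 + 2/3·(I − 15p_x − 3p_y)/p_x.
Discretionary income = 306 − 15·7.96 − 3·4 = 174.6; x* = 15 + 2/3·174.6/7.96 = 29.6231; y* = 3 + 1/3·174.6/4 = 17.55.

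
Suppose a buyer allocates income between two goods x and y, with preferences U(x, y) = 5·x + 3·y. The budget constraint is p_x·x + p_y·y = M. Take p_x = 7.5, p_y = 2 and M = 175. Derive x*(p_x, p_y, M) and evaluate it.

Linear utility — the consumer picks whichever good has higher MU/price: 5/7.5 = 0.6667 vs 3/2 = 1.5.
y gives more utility per dollar, so spend all income on y: y* = M/p_y, x* = 0.
Numerically: x* = 0, y* = 87.5.

x* = 0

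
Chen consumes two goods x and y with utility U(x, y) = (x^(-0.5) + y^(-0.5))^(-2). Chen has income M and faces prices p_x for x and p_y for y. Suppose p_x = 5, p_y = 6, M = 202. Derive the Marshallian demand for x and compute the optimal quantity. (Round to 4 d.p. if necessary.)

MU_x ∝ x^(-1.5), MU_y ∝ y^(-1.5), so MRS = (y/x)^(1.5) = p_x/p_y.
Hence y/x = (p_x/p_y)^(1/(1.5)), i.e. raised to the 2/3 power.
Substitute y = (y/x)·x into the budget: x* = M/(p_x + p_y·(y/x)).
Numerically y/x = 0.885549, so x* = 202/(5 + 6·0.885549) = 19.5864.

x* = 19.5864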